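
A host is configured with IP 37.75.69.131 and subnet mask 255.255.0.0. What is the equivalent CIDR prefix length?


Binary: 11111111.11111111.00000000.00000000
Count leading 1s
Prefix: /16


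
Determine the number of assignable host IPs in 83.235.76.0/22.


Host bits = 32 - 22 = 10
Total addresses = 2^10 = 1024
Usable = total - 2 (network and broadcast)
Usable hosts: 1022


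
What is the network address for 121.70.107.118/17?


IP:   01111001.01000110.01101011.01110110
Mask: 11111111.11111111.10000000.00000000
AND operation:
Net:  01111001.01000110.00000000.00000000
Network: 121.70.0.0/17


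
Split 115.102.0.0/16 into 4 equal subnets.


New prefix = 16 + 2 = 18
Each subnet has 16384 addresses
  115.102.0.0/18
  115.102.64.0/18
  115.102.128.0/18
  115.102.192.0/18
Subnets: 115.102.0.0/18, 115.102.64.0/18, 115.102.128.0/18, 115.102.192.0/18


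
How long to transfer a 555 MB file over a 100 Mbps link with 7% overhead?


Effective throughput = 100 * (1 - 7/100) = 93 Mbps
File size in Mb = 555 * 8 = 4440 Mb
Time = 4440 / 93
Time = 47.7419 seconds


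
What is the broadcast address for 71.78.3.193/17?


Network: 71.78.0.0/17
Host bits = 15
Set all host bits to 1:
Broadcast: 71.78.127.255


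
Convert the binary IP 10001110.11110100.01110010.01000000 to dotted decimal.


10001110 = 142
11110100 = 244
01110010 = 114
01000000 = 64
IP: 142.244.114.64


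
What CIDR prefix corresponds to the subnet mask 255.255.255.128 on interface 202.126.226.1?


Binary: 11111111.11111111.11111111.10000000
Count leading 1s
Prefix: /25


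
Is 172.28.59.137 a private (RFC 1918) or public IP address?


RFC 1918 private ranges:
  10.0.0.0/8 (10.0.0.0 - 10.255.255.255)
  172.16.0.0/12 (172.16.0.0 - 172.31.255.255)
  192.168.0.0/16 (192.168.0.0 - 192.168.255.255)
Private (in 172.16.0.0/12)


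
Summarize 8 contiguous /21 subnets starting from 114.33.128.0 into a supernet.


Original prefix: /21
Number of subnets: 8 = 2^3
New prefix = 21 - 3 = 18
Supernet: 114.33.128.0/18


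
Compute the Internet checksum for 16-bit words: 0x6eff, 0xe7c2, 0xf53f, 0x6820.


Sum all words (with carry folding):
+ 0x6eff = 0x6eff
+ 0xe7c2 = 0x56c2
+ 0xf53f = 0x4c02
+ 0x6820 = 0xb422
One's complement: ~0xb422
Checksum = 0x4bdd


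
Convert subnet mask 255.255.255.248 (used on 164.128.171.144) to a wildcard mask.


Subnet mask: 255.255.255.248
Wildcard = 255.255.255.255 - subnet mask
255 - 255 = 0
255 - 255 = 0
255 - 255 = 0
255 - 248 = 7
Wildcard: 0.0.0.7


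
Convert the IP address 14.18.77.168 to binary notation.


14 = 00001110
18 = 00010010
77 = 01001101
168 = 10101000
Binary: 00001110.00010010.01001101.10101000


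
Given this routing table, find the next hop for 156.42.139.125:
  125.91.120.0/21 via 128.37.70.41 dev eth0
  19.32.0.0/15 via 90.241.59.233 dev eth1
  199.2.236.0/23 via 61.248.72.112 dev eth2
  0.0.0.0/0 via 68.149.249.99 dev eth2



Longest prefix match for 156.42.139.125:
  /21 125.91.120.0: no
  /15 19.32.0.0: no
  /23 199.2.236.0: no
  /0 0.0.0.0: MATCH
Selected: next-hop 68.149.249.99 via eth2 (matched /0)


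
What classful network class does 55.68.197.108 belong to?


First octet: 55
Binary: 00110111
0xxxxxxx -> Class A (1-126)
Class A, default mask 255.0.0.0 (/8)


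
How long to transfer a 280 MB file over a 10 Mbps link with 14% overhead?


Effective throughput = 10 * (1 - 14/100) = 8.6 Mbps
File size in Mb = 280 * 8 = 2240 Mb
Time = 2240 / 8.6
Time = 260.4651 seconds


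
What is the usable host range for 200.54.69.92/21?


Network: 200.54.64.0
Broadcast: 200.54.71.255
First usable = network + 1
Last usable = broadcast - 1
Range: 200.54.64.1 to 200.54.71.254


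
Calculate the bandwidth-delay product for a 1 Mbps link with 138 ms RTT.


BDP = bandwidth * RTT
= 1 Mbps * 138 ms
= 1 * 1e6 * 138 / 1000 bits
= 138000 bits
= 17250 bytes
= 16.8457 KB
BDP = 138000 bits (17250 bytes)


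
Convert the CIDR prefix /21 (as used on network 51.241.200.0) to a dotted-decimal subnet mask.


/21 means 21 network bits, 11 host bits
Binary: 11111111111111111111100000000000
Mask: 255.255.248.0


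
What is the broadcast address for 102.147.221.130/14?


Network: 102.144.0.0/14
Host bits = 18
Set all host bits to 1:
Broadcast: 102.147.255.255


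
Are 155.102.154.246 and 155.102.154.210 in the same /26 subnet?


Mask: 255.255.255.192
155.102.154.246 AND mask = 155.102.154.192
155.102.154.210 AND mask = 155.102.154.192
Yes, same subnet (155.102.154.192)


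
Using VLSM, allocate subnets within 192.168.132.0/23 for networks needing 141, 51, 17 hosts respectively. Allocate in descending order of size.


141 hosts -> /24 (254 usable): 192.168.132.0/24
51 hosts -> /26 (62 usable): 192.168.133.0/26
17 hosts -> /27 (30 usable): 192.168.133.64/27
Allocation: 192.168.132.0/24 (141 hosts, 254 usable); 192.168.133.0/26 (51 hosts, 62 usable); 192.168.133.64/27 (17 hosts, 30 usable)


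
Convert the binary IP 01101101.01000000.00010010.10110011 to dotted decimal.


01101101 = 109
01000000 = 64
00010010 = 18
10110011 = 179
IP: 109.64.18.179


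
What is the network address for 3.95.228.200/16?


IP:   00000011.01011111.11100100.11001000
Mask: 11111111.11111111.00000000.00000000
AND operation:
Net:  00000011.01011111.00000000.00000000
Network: 3.95.0.0/16


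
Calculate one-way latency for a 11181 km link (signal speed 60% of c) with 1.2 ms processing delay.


Speed = 0.6 * 3e5 km/s = 180000 km/s
Propagation delay = 11181 / 180000 = 0.0621 s = 62.1167 ms
Processing delay = 1.2 ms
Total one-way latency = 63.3167 ms


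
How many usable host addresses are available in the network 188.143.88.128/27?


Host bits = 32 - 27 = 5
Total addresses = 2^5 = 32
Usable = total - 2 (network and broadcast)
Usable hosts: 30


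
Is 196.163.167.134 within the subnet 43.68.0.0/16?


Subnet network: 43.68.0.0
Test IP AND mask: 196.163.0.0
No, 196.163.167.134 is not in 43.68.0.0/16


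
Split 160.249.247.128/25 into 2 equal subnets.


New prefix = 25 + 1 = 26
Each subnet has 64 addresses
  160.249.247.128/26
  160.249.247.192/26
Subnets: 160.249.247.128/26, 160.249.247.192/26


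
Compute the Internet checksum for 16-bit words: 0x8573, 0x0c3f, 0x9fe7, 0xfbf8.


Sum all words (with carry folding):
+ 0x8573 = 0x8573
+ 0x0c3f = 0x91b2
+ 0x9fe7 = 0x319a
+ 0xfbf8 = 0x2d93
One's complement: ~0x2d93
Checksum = 0xd26c


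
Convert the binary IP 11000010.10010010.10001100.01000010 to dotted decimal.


11000010 = 194
10010010 = 146
10001100 = 140
01000010 = 66
IP: 194.146.140.66


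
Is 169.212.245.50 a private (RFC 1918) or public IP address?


RFC 1918 private ranges:
  10.0.0.0/8 (10.0.0.0 - 10.255.255.255)
  172.16.0.0/12 (172.16.0.0 - 172.31.255.255)
  192.168.0.0/16 (192.168.0.0 - 192.168.255.255)
Public (not in any RFC 1918 range)


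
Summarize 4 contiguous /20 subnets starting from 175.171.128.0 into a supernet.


Original prefix: /20
Number of subnets: 4 = 2^2
New prefix = 20 - 2 = 18
Supernet: 175.171.128.0/18


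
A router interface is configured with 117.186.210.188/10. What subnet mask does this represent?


/10 means 10 network bits, 22 host bits
Binary: 11111111110000000000000000000000
Mask: 255.192.0.0


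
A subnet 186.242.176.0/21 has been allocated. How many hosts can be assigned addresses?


Host bits = 32 - 21 = 11
Total addresses = 2^11 = 2048
Usable = total - 2 (network and broadcast)
Usable hosts: 2046


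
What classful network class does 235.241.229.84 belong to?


First octet: 235
Binary: 11101011
1110xxxx -> Class D (224-239)
Class D (multicast), default mask N/A


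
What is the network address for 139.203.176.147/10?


IP:   10001011.11001011.10110000.10010011
Mask: 11111111.11000000.00000000.00000000
AND operation:
Net:  10001011.11000000.00000000.00000000
Network: 139.192.0.0/10


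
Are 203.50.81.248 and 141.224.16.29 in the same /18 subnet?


Mask: 255.255.192.0
203.50.81.248 AND mask = 203.50.64.0
141.224.16.29 AND mask = 141.224.0.0
No, different subnets (203.50.64.0 vs 141.224.0.0)


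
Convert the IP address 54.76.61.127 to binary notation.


54 = 00110110
76 = 01001100
61 = 00111101
127 = 01111111
Binary: 00110110.01001100.00111101.01111111


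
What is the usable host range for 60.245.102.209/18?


Network: 60.245.64.0
Broadcast: 60.245.127.255
First usable = network + 1
Last usable = broadcast - 1
Range: 60.245.64.1 to 60.245.127.254


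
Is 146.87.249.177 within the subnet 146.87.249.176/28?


Subnet network: 146.87.249.176
Test IP AND mask: 146.87.249.176
Yes, 146.87.249.177 is in 146.87.249.176/28


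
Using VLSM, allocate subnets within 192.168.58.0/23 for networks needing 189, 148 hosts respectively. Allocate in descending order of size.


189 hosts -> /24 (254 usable): 192.168.58.0/24
148 hosts -> /24 (254 usable): 192.168.59.0/24
Allocation: 192.168.58.0/24 (189 hosts, 254 usable); 192.168.59.0/24 (148 hosts, 254 usable)


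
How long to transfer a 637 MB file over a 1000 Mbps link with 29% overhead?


Effective throughput = 1000 * (1 - 29/100) = 710 Mbps
File size in Mb = 637 * 8 = 5096 Mb
Time = 5096 / 710
Time = 7.1775 seconds


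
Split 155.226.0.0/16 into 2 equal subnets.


New prefix = 16 + 1 = 17
Each subnet has 32768 addresses
  155.226.0.0/17
  155.226.128.0/17
Subnets: 155.226.0.0/17, 155.226.128.0/17


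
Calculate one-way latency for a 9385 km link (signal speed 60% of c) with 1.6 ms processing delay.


Speed = 0.6 * 3e5 km/s = 180000 km/s
Propagation delay = 9385 / 180000 = 0.0521 s = 52.1389 ms
Processing delay = 1.6 ms
Total one-way latency = 53.7389 ms


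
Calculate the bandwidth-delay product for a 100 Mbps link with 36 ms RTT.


BDP = bandwidth * RTT
= 100 Mbps * 36 ms
= 100 * 1e6 * 36 / 1000 bits
= 3600000 bits
= 450000 bytes
= 439.4531 KB
BDP = 3600000 bits (450000 bytes)


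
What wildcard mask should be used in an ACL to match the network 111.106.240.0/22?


Subnet mask: 255.255.252.0
Wildcard = 255.255.255.255 - subnet mask
255 - 255 = 0
255 - 255 = 0
255 - 252 = 3
255 - 0 = 255
Wildcard: 0.0.3.255


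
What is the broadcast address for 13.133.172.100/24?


Network: 13.133.172.0/24
Host bits = 8
Set all host bits to 1:
Broadcast: 13.133.172.255


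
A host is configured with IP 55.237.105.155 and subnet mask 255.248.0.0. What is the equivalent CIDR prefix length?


Binary: 11111111.11111000.00000000.00000000
Count leading 1s
Prefix: /13


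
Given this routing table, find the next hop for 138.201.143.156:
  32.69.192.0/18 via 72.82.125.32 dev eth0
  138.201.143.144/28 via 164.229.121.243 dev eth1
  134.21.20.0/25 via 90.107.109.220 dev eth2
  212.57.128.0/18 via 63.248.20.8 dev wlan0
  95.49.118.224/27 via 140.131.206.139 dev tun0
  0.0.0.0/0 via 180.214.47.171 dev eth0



Longest prefix match for 138.201.143.156:
  /18 32.69.192.0: no
  /28 138.201.143.144: MATCH
  /25 134.21.20.0: no
  /18 212.57.128.0: no
  /27 95.49.118.224: no
  /0 0.0.0.0: MATCH
Selected: next-hop 164.229.121.243 via eth1 (matched /28)


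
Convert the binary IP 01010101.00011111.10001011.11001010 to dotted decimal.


01010101 = 85
00011111 = 31
10001011 = 139
11001010 = 202
IP: 85.31.139.202


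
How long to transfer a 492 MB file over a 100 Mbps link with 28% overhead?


Effective throughput = 100 * (1 - 28/100) = 72 Mbps
File size in Mb = 492 * 8 = 3936 Mb
Time = 3936 / 72
Time = 54.6667 seconds


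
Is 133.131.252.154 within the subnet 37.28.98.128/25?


Subnet network: 37.28.98.128
Test IP AND mask: 133.131.252.128
No, 133.131.252.154 is not in 37.28.98.128/25


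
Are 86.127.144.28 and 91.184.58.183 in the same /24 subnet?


Mask: 255.255.255.0
86.127.144.28 AND mask = 86.127.144.0
91.184.58.183 AND mask = 91.184.58.0
No, different subnets (86.127.144.0 vs 91.184.58.0)


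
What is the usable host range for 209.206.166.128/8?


Network: 209.0.0.0
Broadcast: 209.255.255.255
First usable = network + 1
Last usable = broadcast - 1
Range: 209.0.0.1 to 209.255.255.254


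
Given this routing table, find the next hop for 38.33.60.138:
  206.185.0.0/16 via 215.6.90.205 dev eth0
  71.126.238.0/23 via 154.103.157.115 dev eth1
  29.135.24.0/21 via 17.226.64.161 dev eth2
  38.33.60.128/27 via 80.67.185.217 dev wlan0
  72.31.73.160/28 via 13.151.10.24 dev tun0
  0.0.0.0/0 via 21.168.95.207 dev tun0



Longest prefix match for 38.33.60.138:
  /16 206.185.0.0: no
  /23 71.126.238.0: no
  /21 29.135.24.0: no
  /27 38.33.60.128: MATCH
  /28 72.31.73.160: no
  /0 0.0.0.0: MATCH
Selected: next-hop 80.67.185.217 via wlan0 (matched /27)


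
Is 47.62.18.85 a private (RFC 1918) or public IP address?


RFC 1918 private ranges:
  10.0.0.0/8 (10.0.0.0 - 10.255.255.255)
  172.16.0.0/12 (172.16.0.0 - 172.31.255.255)
  192.168.0.0/16 (192.168.0.0 - 192.168.255.255)
Public (not in any RFC 1918 range)


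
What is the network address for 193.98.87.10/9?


IP:   11000001.01100010.01010111.00001010
Mask: 11111111.10000000.00000000.00000000
AND operation:
Net:  11000001.00000000.00000000.00000000
Network: 193.0.0.0/9


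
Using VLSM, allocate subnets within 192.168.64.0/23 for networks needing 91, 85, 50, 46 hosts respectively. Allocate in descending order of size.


91 hosts -> /25 (126 usable): 192.168.64.0/25
85 hosts -> /25 (126 usable): 192.168.64.128/25
50 hosts -> /26 (62 usable): 192.168.65.0/26
46 hosts -> /26 (62 usable): 192.168.65.64/26
Allocation: 192.168.64.0/25 (91 hosts, 126 usable); 192.168.64.128/25 (85 hosts, 126 usable); 192.168.65.0/26 (50 hosts, 62 usable); 192.168.65.64/26 (46 hosts, 62 usable)


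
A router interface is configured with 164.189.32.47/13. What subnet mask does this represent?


/13 means 13 network bits, 19 host bits
Binary: 11111111111110000000000000000000
Mask: 255.248.0.0


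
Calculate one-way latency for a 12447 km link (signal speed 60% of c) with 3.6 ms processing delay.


Speed = 0.6 * 3e5 km/s = 180000 km/s
Propagation delay = 12447 / 180000 = 0.0692 s = 69.15 ms
Processing delay = 3.6 ms
Total one-way latency = 72.75 ms


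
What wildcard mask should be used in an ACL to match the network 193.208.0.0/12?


Subnet mask: 255.240.0.0
Wildcard = 255.255.255.255 - subnet mask
255 - 255 = 0
255 - 240 = 15
255 - 0 = 255
255 - 0 = 255
Wildcard: 0.15.255.255


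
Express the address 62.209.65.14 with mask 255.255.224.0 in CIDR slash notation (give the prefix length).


Binary: 11111111.11111111.11100000.00000000
Count leading 1s
Prefix: /19


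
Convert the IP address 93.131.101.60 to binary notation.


93 = 01011101
131 = 10000011
101 = 01100101
60 = 00111100
Binary: 01011101.10000011.01100101.00111100


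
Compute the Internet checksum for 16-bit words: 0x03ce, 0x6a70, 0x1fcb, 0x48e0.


Sum all words (with carry folding):
+ 0x03ce = 0x03ce
+ 0x6a70 = 0x6e3e
+ 0x1fcb = 0x8e09
+ 0x48e0 = 0xd6e9
One's complement: ~0xd6e9
Checksum = 0x2916


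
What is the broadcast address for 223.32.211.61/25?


Network: 223.32.211.0/25
Host bits = 7
Set all host bits to 1:
Broadcast: 223.32.211.127


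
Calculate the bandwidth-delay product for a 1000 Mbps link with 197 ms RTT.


BDP = bandwidth * RTT
= 1000 Mbps * 197 ms
= 1000 * 1e6 * 197 / 1000 bits
= 197000000 bits
= 24625000 bytes
= 24047.8516 KB
BDP = 197000000 bits (24625000 bytes)


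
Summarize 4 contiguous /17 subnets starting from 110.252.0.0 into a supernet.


Original prefix: /17
Number of subnets: 4 = 2^2
New prefix = 17 - 2 = 15
Supernet: 110.252.0.0/15


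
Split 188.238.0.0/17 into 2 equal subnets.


New prefix = 17 + 1 = 18
Each subnet has 16384 addresses
  188.238.0.0/18
  188.238.64.0/18
Subnets: 188.238.0.0/18, 188.238.64.0/18


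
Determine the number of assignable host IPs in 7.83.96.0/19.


Host bits = 32 - 19 = 13
Total addresses = 2^13 = 8192
Usable = total - 2 (network and broadcast)
Usable hosts: 8190


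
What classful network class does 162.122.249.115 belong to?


First octet: 162
Binary: 10100010
10xxxxxx -> Class B (128-191)
Class B, default mask 255.255.0.0 (/16)


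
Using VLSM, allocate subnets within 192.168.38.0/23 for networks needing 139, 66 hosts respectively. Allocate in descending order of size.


139 hosts -> /24 (254 usable): 192.168.38.0/24
66 hosts -> /25 (126 usable): 192.168.39.0/25
Allocation: 192.168.38.0/24 (139 hosts, 254 usable); 192.168.39.0/25 (66 hosts, 126 usable)


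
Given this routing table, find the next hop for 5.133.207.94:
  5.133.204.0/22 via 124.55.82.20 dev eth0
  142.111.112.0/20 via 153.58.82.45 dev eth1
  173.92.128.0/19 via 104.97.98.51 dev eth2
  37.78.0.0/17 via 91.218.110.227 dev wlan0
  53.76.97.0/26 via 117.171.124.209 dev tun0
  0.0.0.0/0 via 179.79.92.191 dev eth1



Longest prefix match for 5.133.207.94:
  /22 5.133.204.0: MATCH
  /20 142.111.112.0: no
  /19 173.92.128.0: no
  /17 37.78.0.0: no
  /26 53.76.97.0: no
  /0 0.0.0.0: MATCH
Selected: next-hop 124.55.82.20 via eth0 (matched /22)


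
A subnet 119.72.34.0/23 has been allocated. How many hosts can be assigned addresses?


Host bits = 32 - 23 = 9
Total addresses = 2^9 = 512
Usable = total - 2 (network and broadcast)
Usable hosts: 510


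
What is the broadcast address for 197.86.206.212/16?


Network: 197.86.0.0/16
Host bits = 16
Set all host bits to 1:
Broadcast: 197.86.255.255


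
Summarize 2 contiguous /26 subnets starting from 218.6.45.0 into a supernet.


Original prefix: /26
Number of subnets: 2 = 2^1
New prefix = 26 - 1 = 25
Supernet: 218.6.45.0/25


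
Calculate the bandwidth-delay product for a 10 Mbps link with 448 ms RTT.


BDP = bandwidth * RTT
= 10 Mbps * 448 ms
= 10 * 1e6 * 448 / 1000 bits
= 4480000 bits
= 560000 bytes
= 546.875 KB
BDP = 4480000 bits (560000 bytes)


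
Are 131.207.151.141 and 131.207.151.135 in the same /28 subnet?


Mask: 255.255.255.240
131.207.151.141 AND mask = 131.207.151.128
131.207.151.135 AND mask = 131.207.151.128
Yes, same subnet (131.207.151.128)


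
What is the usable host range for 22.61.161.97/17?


Network: 22.61.128.0
Broadcast: 22.61.255.255
First usable = network + 1
Last usable = broadcast - 1
Range: 22.61.128.1 to 22.61.255.254


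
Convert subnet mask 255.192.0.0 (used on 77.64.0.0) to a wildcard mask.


Subnet mask: 255.192.0.0
Wildcard = 255.255.255.255 - subnet mask
255 - 255 = 0
255 - 192 = 63
255 - 0 = 255
255 - 0 = 255
Wildcard: 0.63.255.255


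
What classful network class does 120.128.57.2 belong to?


First octet: 120
Binary: 01111000
0xxxxxxx -> Class A (1-126)
Class A, default mask 255.0.0.0 (/8)


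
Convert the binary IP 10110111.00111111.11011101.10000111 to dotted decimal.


10110111 = 183
00111111 = 63
11011101 = 221
10000111 = 135
IP: 183.63.221.135


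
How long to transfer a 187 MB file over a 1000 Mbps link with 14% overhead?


Effective throughput = 1000 * (1 - 14/100) = 860 Mbps
File size in Mb = 187 * 8 = 1496 Mb
Time = 1496 / 860
Time = 1.7395 seconds


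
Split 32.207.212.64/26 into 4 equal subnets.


New prefix = 26 + 2 = 28
Each subnet has 16 addresses
  32.207.212.64/28
  32.207.212.80/28
  32.207.212.96/28
  32.207.212.112/28
Subnets: 32.207.212.64/28, 32.207.212.80/28, 32.207.212.96/28, 32.207.212.112/28


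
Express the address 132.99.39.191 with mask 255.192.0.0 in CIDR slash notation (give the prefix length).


Binary: 11111111.11000000.00000000.00000000
Count leading 1s
Prefix: /10


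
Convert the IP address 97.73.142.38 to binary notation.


97 = 01100001
73 = 01001001
142 = 10001110
38 = 00100110
Binary: 01100001.01001001.10001110.00100110


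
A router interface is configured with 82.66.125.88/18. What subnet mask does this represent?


/18 means 18 network bits, 14 host bits
Binary: 11111111111111111100000000000000
Mask: 255.255.192.0


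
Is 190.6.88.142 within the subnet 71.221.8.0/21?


Subnet network: 71.221.8.0
Test IP AND mask: 190.6.88.0
No, 190.6.88.142 is not in 71.221.8.0/21


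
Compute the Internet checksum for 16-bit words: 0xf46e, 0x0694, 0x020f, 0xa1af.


Sum all words (with carry folding):
+ 0xf46e = 0xf46e
+ 0x0694 = 0xfb02
+ 0x020f = 0xfd11
+ 0xa1af = 0x9ec1
One's complement: ~0x9ec1
Checksum = 0x613e


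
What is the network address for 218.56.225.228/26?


IP:   11011010.00111000.11100001.11100100
Mask: 11111111.11111111.11111111.11000000
AND operation:
Net:  11011010.00111000.11100001.11000000
Network: 218.56.225.192/26


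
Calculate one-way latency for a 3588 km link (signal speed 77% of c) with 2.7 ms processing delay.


Speed = 0.77 * 3e5 km/s = 231000 km/s
Propagation delay = 3588 / 231000 = 0.0155 s = 15.5325 ms
Processing delay = 2.7 ms
Total one-way latency = 18.2325 ms


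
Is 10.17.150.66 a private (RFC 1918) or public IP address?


RFC 1918 private ranges:
  10.0.0.0/8 (10.0.0.0 - 10.255.255.255)
  172.16.0.0/12 (172.16.0.0 - 172.31.255.255)
  192.168.0.0/16 (192.168.0.0 - 192.168.255.255)
Private (in 10.0.0.0/8)


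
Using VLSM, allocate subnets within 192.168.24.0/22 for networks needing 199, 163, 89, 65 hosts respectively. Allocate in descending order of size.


199 hosts -> /24 (254 usable): 192.168.24.0/24
163 hosts -> /24 (254 usable): 192.168.25.0/24
89 hosts -> /25 (126 usable): 192.168.26.0/25
65 hosts -> /25 (126 usable): 192.168.26.128/25
Allocation: 192.168.24.0/24 (199 hosts, 254 usable); 192.168.25.0/24 (163 hosts, 254 usable); 192.168.26.0/25 (89 hosts, 126 usable); 192.168.26.128/25 (65 hosts, 126 usable)


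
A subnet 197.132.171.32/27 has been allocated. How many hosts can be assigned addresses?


Host bits = 32 - 27 = 5
Total addresses = 2^5 = 32
Usable = total - 2 (network and broadcast)
Usable hosts: 30


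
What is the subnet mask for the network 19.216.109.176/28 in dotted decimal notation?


/28 means 28 network bits, 4 host bits
Binary: 11111111111111111111111111110000
Mask: 255.255.255.240


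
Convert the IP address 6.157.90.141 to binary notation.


6 = 00000110
157 = 10011101
90 = 01011010
141 = 10001101
Binary: 00000110.10011101.01011010.10001101


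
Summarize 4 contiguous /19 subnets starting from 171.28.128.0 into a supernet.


Original prefix: /19
Number of subnets: 4 = 2^2
New prefix = 19 - 2 = 17
Supernet: 171.28.128.0/17


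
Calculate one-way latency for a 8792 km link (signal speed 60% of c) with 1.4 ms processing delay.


Speed = 0.6 * 3e5 km/s = 180000 km/s
Propagation delay = 8792 / 180000 = 0.0488 s = 48.8444 ms
Processing delay = 1.4 ms
Total one-way latency = 50.2444 ms


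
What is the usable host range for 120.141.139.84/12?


Network: 120.128.0.0
Broadcast: 120.143.255.255
First usable = network + 1
Last usable = broadcast - 1
Range: 120.128.0.1 to 120.143.255.254


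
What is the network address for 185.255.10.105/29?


IP:   10111001.11111111.00001010.01101001
Mask: 11111111.11111111.11111111.11111000
AND operation:
Net:  10111001.11111111.00001010.01101000
Network: 185.255.10.104/29


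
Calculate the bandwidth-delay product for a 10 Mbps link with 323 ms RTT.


BDP = bandwidth * RTT
= 10 Mbps * 323 ms
= 10 * 1e6 * 323 / 1000 bits
= 3230000 bits
= 403750 bytes
= 394.2871 KB
BDP = 3230000 bits (403750 bytes)


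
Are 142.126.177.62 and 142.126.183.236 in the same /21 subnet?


Mask: 255.255.248.0
142.126.177.62 AND mask = 142.126.176.0
142.126.183.236 AND mask = 142.126.176.0
Yes, same subnet (142.126.176.0)


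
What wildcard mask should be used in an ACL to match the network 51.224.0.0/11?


Subnet mask: 255.224.0.0
Wildcard = 255.255.255.255 - subnet mask
255 - 255 = 0
255 - 224 = 31
255 - 0 = 255
255 - 0 = 255
Wildcard: 0.31.255.255


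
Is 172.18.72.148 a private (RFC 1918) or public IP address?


RFC 1918 private ranges:
  10.0.0.0/8 (10.0.0.0 - 10.255.255.255)
  172.16.0.0/12 (172.16.0.0 - 172.31.255.255)
  192.168.0.0/16 (192.168.0.0 - 192.168.255.255)
Private (in 172.16.0.0/12)


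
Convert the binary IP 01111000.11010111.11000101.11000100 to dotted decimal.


01111000 = 120
11010111 = 215
11000101 = 197
11000100 = 196
IP: 120.215.197.196


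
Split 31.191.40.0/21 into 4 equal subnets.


New prefix = 21 + 2 = 23
Each subnet has 512 addresses
  31.191.40.0/23
  31.191.42.0/23
  31.191.44.0/23
  31.191.46.0/23
Subnets: 31.191.40.0/23, 31.191.42.0/23, 31.191.44.0/23, 31.191.46.0/23


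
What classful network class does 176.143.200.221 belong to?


First octet: 176
Binary: 10110000
10xxxxxx -> Class B (128-191)
Class B, default mask 255.255.0.0 (/16)


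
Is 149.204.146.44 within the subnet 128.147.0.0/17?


Subnet network: 128.147.0.0
Test IP AND mask: 149.204.128.0
No, 149.204.146.44 is not in 128.147.0.0/17


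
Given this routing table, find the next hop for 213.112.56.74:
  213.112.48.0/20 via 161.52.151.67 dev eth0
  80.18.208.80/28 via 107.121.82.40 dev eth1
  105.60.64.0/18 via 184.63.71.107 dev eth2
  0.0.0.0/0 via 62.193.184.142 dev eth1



Longest prefix match for 213.112.56.74:
  /20 213.112.48.0: MATCH
  /28 80.18.208.80: no
  /18 105.60.64.0: no
  /0 0.0.0.0: MATCH
Selected: next-hop 161.52.151.67 via eth0 (matched /20)


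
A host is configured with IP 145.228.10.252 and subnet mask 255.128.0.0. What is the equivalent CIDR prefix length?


Binary: 11111111.10000000.00000000.00000000
Count leading 1s
Prefix: /9


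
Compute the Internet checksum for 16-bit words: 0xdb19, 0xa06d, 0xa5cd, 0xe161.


Sum all words (with carry folding):
+ 0xdb19 = 0xdb19
+ 0xa06d = 0x7b87
+ 0xa5cd = 0x2155
+ 0xe161 = 0x02b7
One's complement: ~0x02b7
Checksum = 0xfd48


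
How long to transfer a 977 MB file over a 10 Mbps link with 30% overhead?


Effective throughput = 10 * (1 - 30/100) = 7 Mbps
File size in Mb = 977 * 8 = 7816 Mb
Time = 7816 / 7
Time = 1116.5714 seconds


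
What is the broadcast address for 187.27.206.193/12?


Network: 187.16.0.0/12
Host bits = 20
Set all host bits to 1:
Broadcast: 187.31.255.255


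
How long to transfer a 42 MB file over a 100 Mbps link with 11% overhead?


Effective throughput = 100 * (1 - 11/100) = 89 Mbps
File size in Mb = 42 * 8 = 336 Mb
Time = 336 / 89
Time = 3.7753 seconds


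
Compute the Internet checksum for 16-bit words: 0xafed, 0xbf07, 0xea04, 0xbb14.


Sum all words (with carry folding):
+ 0xafed = 0xafed
+ 0xbf07 = 0x6ef5
+ 0xea04 = 0x58fa
+ 0xbb14 = 0x140f
One's complement: ~0x140f
Checksum = 0xebf0


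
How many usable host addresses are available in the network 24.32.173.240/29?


Host bits = 32 - 29 = 3
Total addresses = 2^3 = 8
Usable = total - 2 (network and broadcast)
Usable hosts: 6


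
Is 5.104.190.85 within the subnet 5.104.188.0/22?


Subnet network: 5.104.188.0
Test IP AND mask: 5.104.188.0
Yes, 5.104.190.85 is in 5.104.188.0/22


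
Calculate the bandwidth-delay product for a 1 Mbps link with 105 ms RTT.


BDP = bandwidth * RTT
= 1 Mbps * 105 ms
= 1 * 1e6 * 105 / 1000 bits
= 105000 bits
= 13125 bytes
= 12.8174 KB
BDP = 105000 bits (13125 bytes)


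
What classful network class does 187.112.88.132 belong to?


First octet: 187
Binary: 10111011
10xxxxxx -> Class B (128-191)
Class B, default mask 255.255.0.0 (/16)


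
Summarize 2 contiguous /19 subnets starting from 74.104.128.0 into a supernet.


Original prefix: /19
Number of subnets: 2 = 2^1
New prefix = 19 - 1 = 18
Supernet: 74.104.128.0/18


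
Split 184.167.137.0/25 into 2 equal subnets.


New prefix = 25 + 1 = 26
Each subnet has 64 addresses
  184.167.137.0/26
  184.167.137.64/26
Subnets: 184.167.137.0/26, 184.167.137.64/26


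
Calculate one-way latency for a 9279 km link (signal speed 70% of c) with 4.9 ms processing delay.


Speed = 0.7 * 3e5 km/s = 210000 km/s
Propagation delay = 9279 / 210000 = 0.0442 s = 44.1857 ms
Processing delay = 4.9 ms
Total one-way latency = 49.0857 ms


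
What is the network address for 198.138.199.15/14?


IP:   11000110.10001010.11000111.00001111
Mask: 11111111.11111100.00000000.00000000
AND operation:
Net:  11000110.10001000.00000000.00000000
Network: 198.136.0.0/14


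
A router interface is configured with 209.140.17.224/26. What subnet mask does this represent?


/26 means 26 network bits, 6 host bits
Binary: 11111111111111111111111111000000
Mask: 255.255.255.192


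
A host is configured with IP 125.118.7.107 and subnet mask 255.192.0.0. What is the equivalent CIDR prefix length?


Binary: 11111111.11000000.00000000.00000000
Count leading 1s
Prefix: /10


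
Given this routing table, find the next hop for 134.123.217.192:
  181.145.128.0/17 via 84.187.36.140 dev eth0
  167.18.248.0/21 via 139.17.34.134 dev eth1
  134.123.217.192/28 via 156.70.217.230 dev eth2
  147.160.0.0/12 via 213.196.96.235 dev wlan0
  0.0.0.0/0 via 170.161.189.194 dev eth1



Longest prefix match for 134.123.217.192:
  /17 181.145.128.0: no
  /21 167.18.248.0: no
  /28 134.123.217.192: MATCH
  /12 147.160.0.0: no
  /0 0.0.0.0: MATCH
Selected: next-hop 156.70.217.230 via eth2 (matched /28)


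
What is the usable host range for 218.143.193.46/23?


Network: 218.143.192.0
Broadcast: 218.143.193.255
First usable = network + 1
Last usable = broadcast - 1
Range: 218.143.192.1 to 218.143.193.254


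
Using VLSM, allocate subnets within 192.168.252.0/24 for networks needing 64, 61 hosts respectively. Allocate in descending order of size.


64 hosts -> /25 (126 usable): 192.168.252.0/25
61 hosts -> /26 (62 usable): 192.168.252.128/26
Allocation: 192.168.252.0/25 (64 hosts, 126 usable); 192.168.252.128/26 (61 hosts, 62 usable)


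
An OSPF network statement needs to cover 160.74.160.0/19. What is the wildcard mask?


Subnet mask: 255.255.224.0
Wildcard = 255.255.255.255 - subnet mask
255 - 255 = 0
255 - 255 = 0
255 - 224 = 31
255 - 0 = 255
Wildcard: 0.0.31.255


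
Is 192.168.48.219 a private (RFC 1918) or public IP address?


RFC 1918 private ranges:
  10.0.0.0/8 (10.0.0.0 - 10.255.255.255)
  172.16.0.0/12 (172.16.0.0 - 172.31.255.255)
  192.168.0.0/16 (192.168.0.0 - 192.168.255.255)
Private (in 192.168.0.0/16)


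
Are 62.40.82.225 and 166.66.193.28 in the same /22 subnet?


Mask: 255.255.252.0
62.40.82.225 AND mask = 62.40.80.0
166.66.193.28 AND mask = 166.66.192.0
No, different subnets (62.40.80.0 vs 166.66.192.0)


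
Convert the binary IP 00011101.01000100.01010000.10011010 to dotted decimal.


00011101 = 29
01000100 = 68
01010000 = 80
10011010 = 154
IP: 29.68.80.154


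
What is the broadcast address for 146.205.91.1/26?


Network: 146.205.91.0/26
Host bits = 6
Set all host bits to 1:
Broadcast: 146.205.91.63


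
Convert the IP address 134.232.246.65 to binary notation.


134 = 10000110
232 = 11101000
246 = 11110110
65 = 01000001
Binary: 10000110.11101000.11110110.01000001


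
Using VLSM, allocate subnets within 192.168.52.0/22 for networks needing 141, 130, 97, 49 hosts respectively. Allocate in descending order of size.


141 hosts -> /24 (254 usable): 192.168.52.0/24
130 hosts -> /24 (254 usable): 192.168.53.0/24
97 hosts -> /25 (126 usable): 192.168.54.0/25
49 hosts -> /26 (62 usable): 192.168.54.128/26
Allocation: 192.168.52.0/24 (141 hosts, 254 usable); 192.168.53.0/24 (130 hosts, 254 usable); 192.168.54.0/25 (97 hosts, 126 usable); 192.168.54.128/26 (49 hosts, 62 usable)


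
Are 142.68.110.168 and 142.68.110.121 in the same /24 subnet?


Mask: 255.255.255.0
142.68.110.168 AND mask = 142.68.110.0
142.68.110.121 AND mask = 142.68.110.0
Yes, same subnet (142.68.110.0)


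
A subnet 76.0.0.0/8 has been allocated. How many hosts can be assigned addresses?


Host bits = 32 - 8 = 24
Total addresses = 2^24 = 16777216
Usable = total - 2 (network and broadcast)
Usable hosts: 16777214


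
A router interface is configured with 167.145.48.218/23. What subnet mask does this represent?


/23 means 23 network bits, 9 host bits
Binary: 11111111111111111111111000000000
Mask: 255.255.254.0


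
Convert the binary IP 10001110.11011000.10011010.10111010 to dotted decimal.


10001110 = 142
11011000 = 216
10011010 = 154
10111010 = 186
IP: 142.216.154.186


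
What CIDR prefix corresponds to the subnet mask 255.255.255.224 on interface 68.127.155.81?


Binary: 11111111.11111111.11111111.11100000
Count leading 1s
Prefix: /27


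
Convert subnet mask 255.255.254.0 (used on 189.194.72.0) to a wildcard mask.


Subnet mask: 255.255.254.0
Wildcard = 255.255.255.255 - subnet mask
255 - 255 = 0
255 - 255 = 0
255 - 254 = 1
255 - 0 = 255
Wildcard: 0.0.1.255


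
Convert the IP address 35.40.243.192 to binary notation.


35 = 00100011
40 = 00101000
243 = 11110011
192 = 11000000
Binary: 00100011.00101000.11110011.11000000


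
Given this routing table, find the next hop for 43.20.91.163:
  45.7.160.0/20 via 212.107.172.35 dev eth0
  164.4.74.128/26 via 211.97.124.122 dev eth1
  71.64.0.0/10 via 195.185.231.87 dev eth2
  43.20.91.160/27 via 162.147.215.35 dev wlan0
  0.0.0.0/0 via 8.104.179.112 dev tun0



Longest prefix match for 43.20.91.163:
  /20 45.7.160.0: no
  /26 164.4.74.128: no
  /10 71.64.0.0: no
  /27 43.20.91.160: MATCH
  /0 0.0.0.0: MATCH
Selected: next-hop 162.147.215.35 via wlan0 (matched /27)


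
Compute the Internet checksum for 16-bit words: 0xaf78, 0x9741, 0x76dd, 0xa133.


Sum all words (with carry folding):
+ 0xaf78 = 0xaf78
+ 0x9741 = 0x46ba
+ 0x76dd = 0xbd97
+ 0xa133 = 0x5ecb
One's complement: ~0x5ecb
Checksum = 0xa134


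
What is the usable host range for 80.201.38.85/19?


Network: 80.201.32.0
Broadcast: 80.201.63.255
First usable = network + 1
Last usable = broadcast - 1
Range: 80.201.32.1 to 80.201.63.254


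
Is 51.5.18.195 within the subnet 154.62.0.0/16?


Subnet network: 154.62.0.0
Test IP AND mask: 51.5.0.0
No, 51.5.18.195 is not in 154.62.0.0/16


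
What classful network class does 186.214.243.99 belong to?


First octet: 186
Binary: 10111010
10xxxxxx -> Class B (128-191)
Class B, default mask 255.255.0.0 (/16)


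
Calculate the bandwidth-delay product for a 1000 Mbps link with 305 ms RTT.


BDP = bandwidth * RTT
= 1000 Mbps * 305 ms
= 1000 * 1e6 * 305 / 1000 bits
= 305000000 bits
= 38125000 bytes
= 37231.4453 KB
BDP = 305000000 bits (38125000 bytes)


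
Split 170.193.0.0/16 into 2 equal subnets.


New prefix = 16 + 1 = 17
Each subnet has 32768 addresses
  170.193.0.0/17
  170.193.128.0/17
Subnets: 170.193.0.0/17, 170.193.128.0/17


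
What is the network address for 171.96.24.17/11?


IP:   10101011.01100000.00011000.00010001
Mask: 11111111.11100000.00000000.00000000
AND operation:
Net:  10101011.01100000.00000000.00000000
Network: 171.96.0.0/11


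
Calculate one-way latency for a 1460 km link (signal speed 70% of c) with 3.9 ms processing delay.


Speed = 0.7 * 3e5 km/s = 210000 km/s
Propagation delay = 1460 / 210000 = 0.007 s = 6.9524 ms
Processing delay = 3.9 ms
Total one-way latency = 10.8524 ms


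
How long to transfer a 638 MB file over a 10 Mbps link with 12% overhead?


Effective throughput = 10 * (1 - 12/100) = 8.8 Mbps
File size in Mb = 638 * 8 = 5104 Mb
Time = 5104 / 8.8
Time = 580 seconds


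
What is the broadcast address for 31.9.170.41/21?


Network: 31.9.168.0/21
Host bits = 11
Set all host bits to 1:
Broadcast: 31.9.175.255


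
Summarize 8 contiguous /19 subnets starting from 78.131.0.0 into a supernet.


Original prefix: /19
Number of subnets: 8 = 2^3
New prefix = 19 - 3 = 16
Supernet: 78.131.0.0/16


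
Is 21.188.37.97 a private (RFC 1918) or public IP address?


RFC 1918 private ranges:
  10.0.0.0/8 (10.0.0.0 - 10.255.255.255)
  172.16.0.0/12 (172.16.0.0 - 172.31.255.255)
  192.168.0.0/16 (192.168.0.0 - 192.168.255.255)
Public (not in any RFC 1918 range)


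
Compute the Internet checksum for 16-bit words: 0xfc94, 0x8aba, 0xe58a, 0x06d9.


Sum all words (with carry folding):
+ 0xfc94 = 0xfc94
+ 0x8aba = 0x874f
+ 0xe58a = 0x6cda
+ 0x06d9 = 0x73b3
One's complement: ~0x73b3
Checksum = 0x8c4c


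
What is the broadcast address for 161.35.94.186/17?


Network: 161.35.0.0/17
Host bits = 15
Set all host bits to 1:
Broadcast: 161.35.127.255


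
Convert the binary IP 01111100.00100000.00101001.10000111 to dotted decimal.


01111100 = 124
00100000 = 32
00101001 = 41
10000111 = 135
IP: 124.32.41.135


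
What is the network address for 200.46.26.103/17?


IP:   11001000.00101110.00011010.01100111
Mask: 11111111.11111111.10000000.00000000
AND operation:
Net:  11001000.00101110.00000000.00000000
Network: 200.46.0.0/17


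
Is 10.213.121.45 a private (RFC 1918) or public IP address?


RFC 1918 private ranges:
  10.0.0.0/8 (10.0.0.0 - 10.255.255.255)
  172.16.0.0/12 (172.16.0.0 - 172.31.255.255)
  192.168.0.0/16 (192.168.0.0 - 192.168.255.255)
Private (in 10.0.0.0/8)


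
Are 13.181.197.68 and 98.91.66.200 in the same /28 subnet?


Mask: 255.255.255.240
13.181.197.68 AND mask = 13.181.197.64
98.91.66.200 AND mask = 98.91.66.192
No, different subnets (13.181.197.64 vs 98.91.66.192)


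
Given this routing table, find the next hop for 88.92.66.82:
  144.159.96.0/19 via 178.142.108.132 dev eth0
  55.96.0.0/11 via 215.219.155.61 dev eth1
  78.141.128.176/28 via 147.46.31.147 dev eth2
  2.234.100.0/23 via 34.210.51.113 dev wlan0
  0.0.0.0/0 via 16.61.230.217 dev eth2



Longest prefix match for 88.92.66.82:
  /19 144.159.96.0: no
  /11 55.96.0.0: no
  /28 78.141.128.176: no
  /23 2.234.100.0: no
  /0 0.0.0.0: MATCH
Selected: next-hop 16.61.230.217 via eth2 (matched /0)


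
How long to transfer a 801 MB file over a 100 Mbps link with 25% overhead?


Effective throughput = 100 * (1 - 25/100) = 75 Mbps
File size in Mb = 801 * 8 = 6408 Mb
Time = 6408 / 75
Time = 85.44 seconds


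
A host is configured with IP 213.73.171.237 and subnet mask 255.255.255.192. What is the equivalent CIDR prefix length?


Binary: 11111111.11111111.11111111.11000000
Count leading 1s
Prefix: /26


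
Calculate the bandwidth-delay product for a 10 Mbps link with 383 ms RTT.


BDP = bandwidth * RTT
= 10 Mbps * 383 ms
= 10 * 1e6 * 383 / 1000 bits
= 3830000 bits
= 478750 bytes
= 467.5293 KB
BDP = 3830000 bits (478750 bytes)


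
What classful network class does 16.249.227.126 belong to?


First octet: 16
Binary: 00010000
0xxxxxxx -> Class A (1-126)
Class A, default mask 255.0.0.0 (/8)


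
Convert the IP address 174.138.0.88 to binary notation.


174 = 10101110
138 = 10001010
0 = 00000000
88 = 01011000
Binary: 10101110.10001010.00000000.01011000


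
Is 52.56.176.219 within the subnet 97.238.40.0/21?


Subnet network: 97.238.40.0
Test IP AND mask: 52.56.176.0
No, 52.56.176.219 is not in 97.238.40.0/21


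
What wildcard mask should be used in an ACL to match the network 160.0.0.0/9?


Subnet mask: 255.128.0.0
Wildcard = 255.255.255.255 - subnet mask
255 - 255 = 0
255 - 128 = 127
255 - 0 = 255
255 - 0 = 255
Wildcard: 0.127.255.255


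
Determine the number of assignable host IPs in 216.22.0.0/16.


Host bits = 32 - 16 = 16
Total addresses = 2^16 = 65536
Usable = total - 2 (network and broadcast)
Usable hosts: 65534


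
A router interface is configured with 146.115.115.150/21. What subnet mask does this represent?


/21 means 21 network bits, 11 host bits
Binary: 11111111111111111111100000000000
Mask: 255.255.248.0


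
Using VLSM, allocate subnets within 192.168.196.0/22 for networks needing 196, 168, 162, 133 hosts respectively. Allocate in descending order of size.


196 hosts -> /24 (254 usable): 192.168.196.0/24
168 hosts -> /24 (254 usable): 192.168.197.0/24
162 hosts -> /24 (254 usable): 192.168.198.0/24
133 hosts -> /24 (254 usable): 192.168.199.0/24
Allocation: 192.168.196.0/24 (196 hosts, 254 usable); 192.168.197.0/24 (168 hosts, 254 usable); 192.168.198.0/24 (162 hosts, 254 usable); 192.168.199.0/24 (133 hosts, 254 usable)
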